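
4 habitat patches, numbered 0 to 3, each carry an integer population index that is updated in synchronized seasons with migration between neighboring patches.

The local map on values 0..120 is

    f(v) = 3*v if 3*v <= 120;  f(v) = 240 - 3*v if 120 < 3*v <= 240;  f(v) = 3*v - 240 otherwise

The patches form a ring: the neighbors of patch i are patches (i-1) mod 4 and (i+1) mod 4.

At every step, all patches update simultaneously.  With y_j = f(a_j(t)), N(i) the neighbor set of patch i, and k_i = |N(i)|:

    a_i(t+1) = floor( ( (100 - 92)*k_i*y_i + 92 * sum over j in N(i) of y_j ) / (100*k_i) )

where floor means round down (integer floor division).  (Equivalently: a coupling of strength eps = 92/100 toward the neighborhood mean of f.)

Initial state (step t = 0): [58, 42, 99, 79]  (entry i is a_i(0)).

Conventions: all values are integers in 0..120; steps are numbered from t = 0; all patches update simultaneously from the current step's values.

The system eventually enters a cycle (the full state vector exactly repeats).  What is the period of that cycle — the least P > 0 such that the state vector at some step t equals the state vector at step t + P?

Simulating step by step:
t=0: [58, 42, 99, 79]
t=1: [59, 65, 58, 56]
t=2: [58, 62, 59, 65]
t=3: [50, 63, 50, 62]
t=4: [55, 86, 55, 87]
t=5: [23, 70, 23, 70]
t=6: [33, 65, 33, 65]
t=7: [49, 94, 49, 94]
t=8: [46, 88, 46, 88]
t=9: [30, 95, 30, 95]
t=10: [48, 86, 48, 86]
t=11: [24, 89, 24, 89]
t=12: [30, 68, 30, 68]
t=13: [40, 85, 40, 85]
t=14: [23, 111, 23, 111]
t=15: [91, 70, 91, 70]
t=16: [30, 32, 30, 32]
t=17: [95, 90, 95, 90]
t=18: [31, 43, 31, 43]
t=19: [109, 94, 109, 94]
t=20: [45, 83, 45, 83]
t=21: [16, 97, 16, 97]
t=22: [50, 48, 50, 48]
t=23: [95, 90, 95, 90]

Answer: 6
Key observation: The state at step 17, [95, 90, 95, 90], reappears at step 23 — and no state repeats earlier — so the cycle the system enters has period 6.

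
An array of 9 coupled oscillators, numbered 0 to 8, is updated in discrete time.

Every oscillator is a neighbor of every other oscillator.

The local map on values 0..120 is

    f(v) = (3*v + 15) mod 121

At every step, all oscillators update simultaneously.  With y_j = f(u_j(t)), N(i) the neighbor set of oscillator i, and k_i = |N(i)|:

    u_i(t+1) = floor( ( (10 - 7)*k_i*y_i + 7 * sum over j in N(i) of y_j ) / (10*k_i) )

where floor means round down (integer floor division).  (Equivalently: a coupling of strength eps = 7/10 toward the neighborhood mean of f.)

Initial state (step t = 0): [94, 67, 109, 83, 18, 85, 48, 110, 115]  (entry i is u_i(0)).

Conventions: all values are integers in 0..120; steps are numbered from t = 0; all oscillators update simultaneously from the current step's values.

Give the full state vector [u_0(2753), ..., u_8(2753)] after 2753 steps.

Simulating step by step:
t=0: [94, 67, 109, 83, 18, 85, 48, 110, 115]
t=1: [66, 75, 76, 59, 69, 60, 63, 76, 80]
t=2: [68, 73, 48, 63, 70, 64, 66, 48, 51]
t=3: [81, 85, 69, 78, 83, 79, 80, 69, 71]
t=4: [38, 41, 56, 36, 40, 37, 38, 56, 58]
t=5: [23, 25, 34, 21, 24, 22, 23, 34, 35]
t=6: [92, 94, 99, 91, 93, 92, 92, 99, 100]
t=7: [55, 56, 59, 54, 55, 55, 55, 59, 60]
t=8: [62, 63, 64, 61, 62, 62, 62, 64, 65]
t=9: [81, 82, 83, 81, 81, 81, 81, 83, 83]
t=10: [17, 18, 19, 17, 17, 17, 17, 19, 19]
t=11: [67, 68, 69, 67, 67, 67, 67, 69, 69]
t=12: [96, 97, 98, 96, 96, 96, 96, 98, 98]
t=13: [62, 63, 64, 62, 62, 62, 62, 64, 64]
t=14: [81, 82, 83, 81, 81, 81, 81, 83, 83]

Answer: [62, 63, 64, 62, 62, 62, 62, 64, 64]
Key observation: The state at step 9, [81, 82, 83, 81, 81, 81, 81, 83, 83], reappears at step 14: the system is in a cycle of period 5 from step 9 on.  Therefore the state at step 2753 equals the state at step 9 + ((2753 - 9) mod 5) = 13, which is [62, 63, 64, 62, 62, 62, 62, 64, 64].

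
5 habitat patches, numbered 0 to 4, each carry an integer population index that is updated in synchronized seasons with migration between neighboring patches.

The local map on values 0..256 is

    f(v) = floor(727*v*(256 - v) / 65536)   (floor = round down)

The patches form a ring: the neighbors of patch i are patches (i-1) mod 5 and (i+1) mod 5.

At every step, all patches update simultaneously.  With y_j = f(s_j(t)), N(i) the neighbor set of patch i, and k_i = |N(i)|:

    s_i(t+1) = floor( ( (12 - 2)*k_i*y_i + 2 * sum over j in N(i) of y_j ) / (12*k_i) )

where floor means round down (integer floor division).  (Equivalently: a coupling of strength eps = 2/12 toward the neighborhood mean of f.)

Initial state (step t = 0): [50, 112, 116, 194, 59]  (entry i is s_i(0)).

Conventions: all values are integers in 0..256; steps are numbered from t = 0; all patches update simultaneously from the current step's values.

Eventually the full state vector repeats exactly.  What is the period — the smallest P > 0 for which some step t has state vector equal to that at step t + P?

Simulating step by step:
t=0: [50, 112, 116, 194, 59]
t=1: [120, 172, 175, 136, 127]
t=2: [179, 161, 159, 179, 181]
t=3: [153, 167, 169, 153, 150]
t=4: [173, 164, 164, 173, 175]
t=5: [159, 166, 166, 159, 157]
t=6: [170, 165, 165, 170, 171]
t=7: [162, 165, 165, 162, 161]
t=8: [167, 166, 166, 167, 168]
t=9: [164, 164, 164, 164, 164]
t=10: [167, 167, 167, 167, 167]
t=11: [164, 164, 164, 164, 164]

Answer: 2
Key observation: The state at step 9, [164, 164, 164, 164, 164], reappears at step 11 — and no state repeats earlier — so the cycle the system enters has period 2.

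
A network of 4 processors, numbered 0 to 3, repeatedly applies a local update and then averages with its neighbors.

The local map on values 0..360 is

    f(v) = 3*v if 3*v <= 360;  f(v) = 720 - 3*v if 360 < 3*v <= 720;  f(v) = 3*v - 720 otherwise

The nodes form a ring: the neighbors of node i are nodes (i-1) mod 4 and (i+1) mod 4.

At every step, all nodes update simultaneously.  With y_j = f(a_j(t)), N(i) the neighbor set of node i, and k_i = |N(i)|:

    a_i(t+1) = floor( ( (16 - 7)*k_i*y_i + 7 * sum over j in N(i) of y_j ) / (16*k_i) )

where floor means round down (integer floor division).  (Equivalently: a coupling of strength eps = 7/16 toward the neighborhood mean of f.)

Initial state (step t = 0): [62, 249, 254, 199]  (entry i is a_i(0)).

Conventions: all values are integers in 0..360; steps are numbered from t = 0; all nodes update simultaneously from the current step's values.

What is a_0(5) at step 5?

Simulating step by step:
t=0: [62, 249, 254, 199]
t=1: [137, 65, 56, 119]
t=2: [294, 214, 215, 305]
t=3: [150, 95, 101, 161]
t=4: [266, 285, 284, 258]
t=5: [85, 121, 115, 76]

Answer: a_0(5) = 85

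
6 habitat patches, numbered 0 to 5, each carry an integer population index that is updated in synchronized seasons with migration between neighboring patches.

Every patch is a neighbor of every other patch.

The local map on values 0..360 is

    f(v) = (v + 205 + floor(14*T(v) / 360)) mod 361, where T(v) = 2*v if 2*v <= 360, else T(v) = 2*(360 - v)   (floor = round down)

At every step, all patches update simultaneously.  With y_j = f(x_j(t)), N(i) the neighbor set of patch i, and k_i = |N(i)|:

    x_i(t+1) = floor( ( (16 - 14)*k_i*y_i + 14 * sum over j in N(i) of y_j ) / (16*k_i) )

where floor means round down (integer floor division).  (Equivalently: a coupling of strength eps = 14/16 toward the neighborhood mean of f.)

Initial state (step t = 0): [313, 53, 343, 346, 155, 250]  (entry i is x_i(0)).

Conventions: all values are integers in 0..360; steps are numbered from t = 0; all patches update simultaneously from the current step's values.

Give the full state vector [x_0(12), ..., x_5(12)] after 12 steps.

Simulating step by step:
t=0: [313, 53, 343, 346, 155, 250]
t=1: [151, 146, 150, 150, 159, 154]
t=2: [6, 7, 6, 6, 6, 6]
t=3: [211, 211, 211, 211, 211, 211]
t=4: [66, 66, 66, 66, 66, 66]
t=5: [276, 276, 276, 276, 276, 276]
t=6: [126, 126, 126, 126, 126, 126]
t=7: [340, 340, 340, 340, 340, 340]
t=8: [185, 185, 185, 185, 185, 185]
t=9: [42, 42, 42, 42, 42, 42]
t=10: [250, 250, 250, 250, 250, 250]
t=11: [102, 102, 102, 102, 102, 102]
t=12: [314, 314, 314, 314, 314, 314]

Answer: [314, 314, 314, 314, 314, 314]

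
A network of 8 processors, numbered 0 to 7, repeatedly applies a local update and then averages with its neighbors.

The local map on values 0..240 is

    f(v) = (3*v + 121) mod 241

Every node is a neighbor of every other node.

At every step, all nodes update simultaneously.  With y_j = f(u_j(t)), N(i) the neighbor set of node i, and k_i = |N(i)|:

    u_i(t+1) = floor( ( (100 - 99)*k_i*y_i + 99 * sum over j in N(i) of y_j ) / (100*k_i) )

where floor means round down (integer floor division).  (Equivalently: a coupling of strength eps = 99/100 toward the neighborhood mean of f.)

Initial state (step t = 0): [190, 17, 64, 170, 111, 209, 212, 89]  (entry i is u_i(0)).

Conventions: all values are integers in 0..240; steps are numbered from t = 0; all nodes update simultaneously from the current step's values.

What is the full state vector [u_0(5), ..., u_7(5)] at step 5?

Answer: [153, 163, 164, 164, 153, 164, 164, 164]

Derivation:
t=0: [190, 17, 64, 170, 111, 209, 212, 89]
t=1: [116, 121, 134, 124, 116, 141, 139, 125]
t=2: [60, 90, 85, 89, 60, 82, 83, 88]
t=3: [126, 114, 116, 115, 126, 117, 117, 115]
t=4: [195, 168, 167, 167, 195, 167, 167, 167]
t=5: [153, 163, 164, 164, 153, 164, 164, 164]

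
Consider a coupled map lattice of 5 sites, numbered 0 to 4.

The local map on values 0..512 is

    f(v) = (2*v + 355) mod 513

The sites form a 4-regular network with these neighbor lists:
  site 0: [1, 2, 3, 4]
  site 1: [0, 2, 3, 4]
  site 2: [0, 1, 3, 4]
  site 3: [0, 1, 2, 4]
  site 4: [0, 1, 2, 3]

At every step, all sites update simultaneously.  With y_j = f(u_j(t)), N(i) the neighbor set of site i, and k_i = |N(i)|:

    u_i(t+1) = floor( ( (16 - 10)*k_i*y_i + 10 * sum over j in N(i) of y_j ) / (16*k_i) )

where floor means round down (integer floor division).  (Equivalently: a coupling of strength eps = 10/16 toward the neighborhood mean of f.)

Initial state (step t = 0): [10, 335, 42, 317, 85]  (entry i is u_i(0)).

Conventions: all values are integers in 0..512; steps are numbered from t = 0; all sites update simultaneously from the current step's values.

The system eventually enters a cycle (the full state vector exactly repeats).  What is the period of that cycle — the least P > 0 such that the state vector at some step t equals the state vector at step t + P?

Simulating step by step:
t=0: [10, 335, 42, 317, 85]
t=1: [365, 395, 379, 387, 286]
t=2: [135, 148, 141, 144, 212]
t=3: [144, 150, 147, 148, 178]
t=4: [144, 147, 146, 146, 159]
t=5: [136, 138, 137, 137, 143]
t=6: [117, 118, 117, 117, 120]
t=7: [77, 77, 77, 77, 78]
t=8: [509, 509, 509, 509, 509]
t=9: [347, 347, 347, 347, 347]
t=10: [23, 23, 23, 23, 23]
t=11: [401, 401, 401, 401, 401]
t=12: [131, 131, 131, 131, 131]
t=13: [104, 104, 104, 104, 104]
t=14: [50, 50, 50, 50, 50]
t=15: [455, 455, 455, 455, 455]
t=16: [239, 239, 239, 239, 239]
t=17: [320, 320, 320, 320, 320]
t=18: [482, 482, 482, 482, 482]
t=19: [293, 293, 293, 293, 293]
t=20: [428, 428, 428, 428, 428]
t=21: [185, 185, 185, 185, 185]
t=22: [212, 212, 212, 212, 212]
t=23: [266, 266, 266, 266, 266]
t=24: [374, 374, 374, 374, 374]
t=25: [77, 77, 77, 77, 77]
t=26: [509, 509, 509, 509, 509]

Answer: 18
Key observation: The state at step 8, [509, 509, 509, 509, 509], reappears at step 26 — and no state repeats earlier — so the cycle the system enters has period 18.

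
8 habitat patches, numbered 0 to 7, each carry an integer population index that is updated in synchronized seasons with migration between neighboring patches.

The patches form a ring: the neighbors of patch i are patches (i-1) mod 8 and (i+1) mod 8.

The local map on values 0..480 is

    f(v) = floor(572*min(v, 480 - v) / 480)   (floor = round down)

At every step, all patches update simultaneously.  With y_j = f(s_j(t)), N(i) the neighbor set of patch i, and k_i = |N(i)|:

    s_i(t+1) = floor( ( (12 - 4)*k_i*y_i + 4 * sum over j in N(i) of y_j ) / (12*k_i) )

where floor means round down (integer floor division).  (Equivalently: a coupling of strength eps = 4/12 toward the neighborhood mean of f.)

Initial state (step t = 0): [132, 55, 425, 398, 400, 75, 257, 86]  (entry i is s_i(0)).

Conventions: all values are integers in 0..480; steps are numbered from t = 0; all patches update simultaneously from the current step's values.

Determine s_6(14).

Answer: s_6(14) = 262

Derivation:
t=0: [132, 55, 425, 398, 400, 75, 257, 86]
t=1: [132, 80, 70, 91, 94, 119, 208, 138]
t=2: [147, 103, 89, 104, 116, 153, 215, 176]
t=3: [171, 128, 111, 122, 142, 187, 235, 211]
t=4: [202, 157, 137, 146, 173, 222, 265, 247]
t=5: [237, 191, 168, 176, 210, 253, 260, 267]
t=6: [268, 231, 206, 214, 246, 265, 261, 259]
t=7: [257, 266, 251, 257, 270, 260, 259, 260]
t=8: [262, 259, 268, 263, 254, 260, 262, 262]
t=9: [259, 260, 254, 258, 266, 262, 259, 259]
t=10: [262, 263, 267, 263, 257, 259, 262, 263]
t=11: [258, 257, 254, 258, 263, 262, 259, 258]
t=12: [264, 265, 267, 263, 259, 259, 262, 263]
t=13: [257, 255, 254, 258, 262, 262, 259, 258]
t=14: [265, 267, 268, 264, 259, 259, 262, 264]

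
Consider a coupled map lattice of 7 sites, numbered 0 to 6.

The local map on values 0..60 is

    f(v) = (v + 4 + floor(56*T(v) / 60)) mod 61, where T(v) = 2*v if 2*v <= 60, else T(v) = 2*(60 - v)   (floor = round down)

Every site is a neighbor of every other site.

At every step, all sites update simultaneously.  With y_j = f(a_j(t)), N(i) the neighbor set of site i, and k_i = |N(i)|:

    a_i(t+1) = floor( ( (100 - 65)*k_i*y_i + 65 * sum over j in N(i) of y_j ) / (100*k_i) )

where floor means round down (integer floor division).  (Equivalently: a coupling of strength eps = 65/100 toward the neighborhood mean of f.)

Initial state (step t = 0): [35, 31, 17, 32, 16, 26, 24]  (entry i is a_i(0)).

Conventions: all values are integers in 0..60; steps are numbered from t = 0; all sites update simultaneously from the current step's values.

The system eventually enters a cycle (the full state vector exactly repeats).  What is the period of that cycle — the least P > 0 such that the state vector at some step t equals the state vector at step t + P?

Simulating step by step:
t=0: [35, 31, 17, 32, 16, 26, 24]
t=1: [28, 29, 35, 29, 34, 26, 25]
t=2: [22, 23, 22, 23, 22, 20, 20]
t=3: [5, 5, 5, 5, 5, 3, 3]
t=4: [16, 16, 16, 16, 16, 15, 15]
t=5: [48, 48, 48, 48, 48, 48, 48]
t=6: [13, 13, 13, 13, 13, 13, 13]
t=7: [41, 41, 41, 41, 41, 41, 41]
t=8: [19, 19, 19, 19, 19, 19, 19]
t=9: [58, 58, 58, 58, 58, 58, 58]
t=10: [4, 4, 4, 4, 4, 4, 4]
t=11: [15, 15, 15, 15, 15, 15, 15]
t=12: [47, 47, 47, 47, 47, 47, 47]
t=13: [14, 14, 14, 14, 14, 14, 14]
t=14: [44, 44, 44, 44, 44, 44, 44]
t=15: [16, 16, 16, 16, 16, 16, 16]
t=16: [49, 49, 49, 49, 49, 49, 49]
t=17: [12, 12, 12, 12, 12, 12, 12]
t=18: [38, 38, 38, 38, 38, 38, 38]
t=19: [22, 22, 22, 22, 22, 22, 22]
t=20: [6, 6, 6, 6, 6, 6, 6]
t=21: [21, 21, 21, 21, 21, 21, 21]
t=22: [3, 3, 3, 3, 3, 3, 3]
t=23: [12, 12, 12, 12, 12, 12, 12]

Answer: 6
Key observation: The state at step 17, [12, 12, 12, 12, 12, 12, 12], reappears at step 23 — and no state repeats earlier — so the cycle the system enters has period 6.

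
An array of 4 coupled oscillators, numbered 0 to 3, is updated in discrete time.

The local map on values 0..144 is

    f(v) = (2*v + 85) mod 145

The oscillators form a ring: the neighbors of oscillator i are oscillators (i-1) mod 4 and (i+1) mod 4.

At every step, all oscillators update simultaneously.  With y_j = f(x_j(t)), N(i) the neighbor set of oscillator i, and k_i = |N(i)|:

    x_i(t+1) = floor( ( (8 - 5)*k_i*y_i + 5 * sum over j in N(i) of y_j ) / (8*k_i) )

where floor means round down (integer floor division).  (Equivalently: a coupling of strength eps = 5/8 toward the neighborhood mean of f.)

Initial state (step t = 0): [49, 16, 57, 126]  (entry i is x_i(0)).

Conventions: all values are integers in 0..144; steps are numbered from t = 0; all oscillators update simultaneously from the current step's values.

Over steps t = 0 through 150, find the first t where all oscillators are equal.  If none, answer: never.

Answer: 12
Key observation: Synchronization is absorbing here: once all oscillators are equal they stay equal, and step 12 is the first all-equal step.

Derivation:
t=0: [49, 16, 57, 126]  (not all equal)
t=1: [65, 72, 71, 46]  (not all equal)
t=2: [62, 79, 67, 59]  (not all equal)
t=3: [72, 79, 76, 64]  (not all equal)
t=4: [83, 91, 86, 80]  (not all equal)
t=5: [109, 113, 111, 105]  (not all equal)
t=6: [13, 17, 14, 11]  (not all equal)
t=7: [112, 114, 113, 110]  (not all equal)
t=8: [19, 21, 19, 18]  (not all equal)
t=9: [123, 124, 123, 122]  (not all equal)
t=10: [41, 41, 41, 40]  (not all equal)
t=11: [21, 22, 21, 21]  (not all equal)
t=12: [127, 127, 127, 127]  (all equal)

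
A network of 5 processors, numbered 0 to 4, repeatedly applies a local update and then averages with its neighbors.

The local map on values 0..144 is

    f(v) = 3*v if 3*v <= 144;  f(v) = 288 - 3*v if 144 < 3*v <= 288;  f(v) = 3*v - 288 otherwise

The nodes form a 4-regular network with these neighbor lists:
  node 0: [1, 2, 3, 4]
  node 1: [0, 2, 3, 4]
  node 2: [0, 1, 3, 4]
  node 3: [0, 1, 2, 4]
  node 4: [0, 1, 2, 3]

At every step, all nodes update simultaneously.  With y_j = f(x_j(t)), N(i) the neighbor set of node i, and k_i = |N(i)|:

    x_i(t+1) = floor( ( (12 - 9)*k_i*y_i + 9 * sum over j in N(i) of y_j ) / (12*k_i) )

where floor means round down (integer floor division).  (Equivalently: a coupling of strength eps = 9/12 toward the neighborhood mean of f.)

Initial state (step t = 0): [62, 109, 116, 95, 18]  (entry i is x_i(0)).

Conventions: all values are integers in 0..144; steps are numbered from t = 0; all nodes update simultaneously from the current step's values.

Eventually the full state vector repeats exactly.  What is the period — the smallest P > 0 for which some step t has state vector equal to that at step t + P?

Simulating step by step:
t=0: [62, 109, 116, 95, 18]
t=1: [54, 50, 52, 48, 51]
t=2: [134, 135, 134, 135, 135]
t=3: [115, 115, 115, 115, 115]
t=4: [57, 57, 57, 57, 57]
t=5: [117, 117, 117, 117, 117]
t=6: [63, 63, 63, 63, 63]
t=7: [99, 99, 99, 99, 99]
t=8: [9, 9, 9, 9, 9]
t=9: [27, 27, 27, 27, 27]
t=10: [81, 81, 81, 81, 81]
t=11: [45, 45, 45, 45, 45]
t=12: [135, 135, 135, 135, 135]
t=13: [117, 117, 117, 117, 117]

Answer: 8
Key observation: The state at step 5, [117, 117, 117, 117, 117], reappears at step 13 — and no state repeats earlier — so the cycle the system enters has period 8.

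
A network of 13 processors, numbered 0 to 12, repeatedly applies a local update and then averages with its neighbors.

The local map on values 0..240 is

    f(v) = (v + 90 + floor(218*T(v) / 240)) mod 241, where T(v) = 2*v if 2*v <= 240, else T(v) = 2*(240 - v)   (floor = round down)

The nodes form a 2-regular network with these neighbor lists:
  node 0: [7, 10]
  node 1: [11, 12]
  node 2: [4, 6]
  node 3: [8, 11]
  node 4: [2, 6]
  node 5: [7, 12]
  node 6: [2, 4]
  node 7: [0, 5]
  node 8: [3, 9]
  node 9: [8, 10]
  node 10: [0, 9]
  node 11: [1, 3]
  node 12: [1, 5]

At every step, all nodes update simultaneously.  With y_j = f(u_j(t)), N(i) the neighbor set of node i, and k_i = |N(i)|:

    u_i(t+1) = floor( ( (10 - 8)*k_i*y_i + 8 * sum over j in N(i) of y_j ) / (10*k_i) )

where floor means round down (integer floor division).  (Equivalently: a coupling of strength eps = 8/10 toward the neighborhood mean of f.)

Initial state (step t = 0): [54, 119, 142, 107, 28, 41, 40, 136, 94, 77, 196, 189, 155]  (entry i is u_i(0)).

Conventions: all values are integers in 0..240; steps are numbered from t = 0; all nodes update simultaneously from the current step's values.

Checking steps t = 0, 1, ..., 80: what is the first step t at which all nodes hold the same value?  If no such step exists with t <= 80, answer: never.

Simulating step by step:
t=0: [54, 119, 142, 107, 28, 41, 40, 136, 94, 77, 196, 189, 155]  (not all equal)
t=1: [119, 152, 181, 127, 182, 173, 175, 117, 108, 107, 51, 159, 187]  (not all equal)
t=2: [201, 146, 138, 159, 138, 152, 137, 166, 163, 184, 180, 167, 147]  (not all equal)
t=3: [138, 157, 172, 150, 172, 157, 172, 141, 145, 142, 129, 157, 162]  (not all equal)
t=4: [173, 154, 144, 161, 144, 159, 144, 165, 165, 171, 172, 158, 155]  (not all equal)
t=5: [146, 157, 167, 152, 167, 154, 167, 149, 149, 146, 144, 155, 157]  (not all equal)
t=6: [165, 156, 148, 160, 148, 159, 148, 162, 162, 165, 165, 158, 157]  (not all equal)
t=7: [150, 155, 164, 153, 164, 154, 164, 152, 152, 150, 150, 155, 156]  (not all equal)
t=8: [161, 157, 151, 159, 151, 158, 151, 160, 160, 161, 162, 158, 158]  (not all equal)
t=9: [153, 155, 161, 154, 161, 154, 161, 154, 154, 153, 152, 155, 155]  (not all equal)
t=10: [159, 158, 153, 158, 153, 158, 153, 159, 159, 159, 160, 158, 158]  (not all equal)
t=11: [154, 155, 160, 155, 160, 155, 160, 155, 155, 154, 154, 155, 155]  (not all equal)
t=12: [158, 158, 154, 158, 154, 158, 154, 158, 158, 158, 159, 158, 158]  (not all equal)
t=13: [155, 155, 159, 155, 159, 155, 159, 155, 155, 155, 155, 155, 155]  (not all equal)
t=14: [158, 158, 155, 158, 155, 158, 155, 158, 158, 158, 158, 158, 158]  (not all equal)
t=15: [155, 155, 158, 155, 158, 155, 158, 155, 155, 155, 155, 155, 155]  (not all equal)
t=16: [158, 158, 155, 158, 155, 158, 155, 158, 158, 158, 158, 158, 158]  (not all equal)

Answer: never
Key observation: The state at step 14 reappears at step 16 — the system is in a cycle of period 2 from step 14 on.  No step 0..16 is synchronized, and the cycle repeats forever, so no step up to 80 (or ever) has all nodes equal.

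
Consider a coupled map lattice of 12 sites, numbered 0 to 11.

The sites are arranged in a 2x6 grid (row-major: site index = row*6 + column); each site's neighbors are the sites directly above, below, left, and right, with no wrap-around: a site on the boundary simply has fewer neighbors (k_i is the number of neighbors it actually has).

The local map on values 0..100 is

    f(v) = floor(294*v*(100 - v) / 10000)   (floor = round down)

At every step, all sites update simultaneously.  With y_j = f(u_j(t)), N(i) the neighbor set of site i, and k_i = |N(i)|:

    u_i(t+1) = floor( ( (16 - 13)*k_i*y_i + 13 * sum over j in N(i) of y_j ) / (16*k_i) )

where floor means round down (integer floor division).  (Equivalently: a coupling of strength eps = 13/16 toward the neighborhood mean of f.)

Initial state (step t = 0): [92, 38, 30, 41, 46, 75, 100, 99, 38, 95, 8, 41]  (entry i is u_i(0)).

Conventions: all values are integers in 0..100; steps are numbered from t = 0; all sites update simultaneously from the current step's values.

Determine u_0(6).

Simulating step by step:
t=0: [92, 38, 30, 41, 46, 75, 100, 99, 38, 95, 8, 41]
t=1: [31, 35, 68, 53, 53, 68, 9, 37, 33, 46, 46, 44]
t=2: [48, 64, 67, 70, 70, 70, 57, 54, 67, 70, 72, 68]
t=3: [70, 69, 64, 62, 60, 61, 72, 68, 66, 61, 61, 60]
t=4: [60, 63, 65, 68, 69, 69, 61, 62, 66, 67, 69, 69]
t=5: [68, 68, 65, 64, 62, 62, 69, 67, 66, 63, 62, 62]
t=6: [62, 64, 65, 67, 68, 69, 63, 63, 66, 67, 68, 69]

Answer: u_0(6) = 62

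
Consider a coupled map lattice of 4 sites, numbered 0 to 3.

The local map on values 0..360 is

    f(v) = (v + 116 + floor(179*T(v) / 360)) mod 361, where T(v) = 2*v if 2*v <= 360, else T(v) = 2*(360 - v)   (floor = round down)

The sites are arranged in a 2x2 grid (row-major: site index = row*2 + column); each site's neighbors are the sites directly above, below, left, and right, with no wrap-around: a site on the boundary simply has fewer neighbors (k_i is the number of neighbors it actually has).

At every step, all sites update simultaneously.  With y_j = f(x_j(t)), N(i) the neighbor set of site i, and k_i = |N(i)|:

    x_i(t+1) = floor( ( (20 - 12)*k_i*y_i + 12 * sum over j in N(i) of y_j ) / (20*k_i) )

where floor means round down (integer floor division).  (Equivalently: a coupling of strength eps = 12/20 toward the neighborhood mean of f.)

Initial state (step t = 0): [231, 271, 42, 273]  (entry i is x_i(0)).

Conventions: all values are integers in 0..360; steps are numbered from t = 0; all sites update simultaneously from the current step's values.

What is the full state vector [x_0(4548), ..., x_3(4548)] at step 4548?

Simulating step by step:
t=0: [231, 271, 42, 273]
t=1: [139, 114, 148, 139]
t=2: [130, 156, 39, 130]
t=3: [83, 34, 85, 83]
t=4: [252, 241, 282, 252]
t=5: [114, 114, 114, 114]
t=6: [343, 343, 343, 343]
t=7: [114, 114, 114, 114]

Answer: [343, 343, 343, 343]
Key observation: The state at step 5, [114, 114, 114, 114], reappears at step 7: the system is in a cycle of period 2 from step 5 on.  Therefore the state at step 4548 equals the state at step 5 + ((4548 - 5) mod 2) = 6, which is [343, 343, 343, 343].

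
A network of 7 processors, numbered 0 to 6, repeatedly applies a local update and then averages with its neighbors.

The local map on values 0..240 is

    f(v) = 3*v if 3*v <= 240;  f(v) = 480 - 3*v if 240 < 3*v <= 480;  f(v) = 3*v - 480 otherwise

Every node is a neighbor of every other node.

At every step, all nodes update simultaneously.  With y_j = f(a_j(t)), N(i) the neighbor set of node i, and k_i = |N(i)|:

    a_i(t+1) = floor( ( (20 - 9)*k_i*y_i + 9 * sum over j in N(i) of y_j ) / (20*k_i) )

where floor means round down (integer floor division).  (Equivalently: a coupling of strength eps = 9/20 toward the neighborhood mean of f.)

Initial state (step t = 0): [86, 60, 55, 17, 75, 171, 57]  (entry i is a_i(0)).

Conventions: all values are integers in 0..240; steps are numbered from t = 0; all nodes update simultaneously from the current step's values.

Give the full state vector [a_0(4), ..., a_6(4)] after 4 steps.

Simulating step by step:
t=0: [86, 60, 55, 17, 75, 171, 57]
t=1: [183, 164, 156, 102, 185, 94, 159]
t=2: [73, 46, 46, 123, 76, 134, 42]
t=3: [181, 143, 143, 130, 186, 114, 137]
t=4: [70, 64, 64, 83, 77, 106, 73]

Answer: [70, 64, 64, 83, 77, 106, 73]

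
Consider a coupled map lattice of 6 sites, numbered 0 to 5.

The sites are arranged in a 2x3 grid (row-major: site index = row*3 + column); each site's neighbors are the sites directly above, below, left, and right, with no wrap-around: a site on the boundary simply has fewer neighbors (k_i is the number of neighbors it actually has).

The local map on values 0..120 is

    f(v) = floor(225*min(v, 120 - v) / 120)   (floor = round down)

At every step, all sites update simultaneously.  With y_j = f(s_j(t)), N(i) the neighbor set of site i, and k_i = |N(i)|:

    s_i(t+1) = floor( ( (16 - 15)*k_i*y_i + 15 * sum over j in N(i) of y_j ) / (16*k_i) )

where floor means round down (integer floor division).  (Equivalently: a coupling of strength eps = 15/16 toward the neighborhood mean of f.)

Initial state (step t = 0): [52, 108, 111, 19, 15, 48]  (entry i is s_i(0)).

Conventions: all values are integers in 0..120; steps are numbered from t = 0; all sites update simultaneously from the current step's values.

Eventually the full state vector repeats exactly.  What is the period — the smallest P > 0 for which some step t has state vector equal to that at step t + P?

Simulating step by step:
t=0: [52, 108, 111, 19, 15, 48]
t=1: [32, 45, 53, 60, 47, 26]
t=2: [95, 82, 68, 76, 81, 90]
t=3: [74, 71, 65, 60, 69, 83]
t=4: [100, 94, 81, 91, 90, 97]
t=5: [50, 54, 47, 46, 48, 63]
t=6: [93, 91, 102, 91, 97, 90]
t=7: [53, 42, 53, 46, 53, 39]
t=8: [83, 97, 76, 98, 80, 97]
t=9: [43, 73, 45, 70, 44, 76]
t=10: [89, 82, 84, 81, 87, 82]
t=11: [71, 62, 70, 60, 71, 64]
t=12: [108, 92, 105, 92, 107, 92]
t=13: [50, 26, 50, 24, 50, 27]
t=14: [49, 90, 51, 90, 50, 90]
t=15: [58, 90, 58, 89, 58, 91]
t=16: [60, 104, 58, 104, 59, 104]
t=17: [35, 105, 34, 105, 35, 104]
t=18: [30, 62, 31, 62, 30, 61]
t=19: [104, 59, 105, 59, 105, 60]
t=20: [105, 33, 105, 34, 105, 33]
t=21: [59, 30, 58, 30, 59, 30]
t=22: [59, 106, 59, 106, 59, 105]
t=23: [31, 104, 32, 104, 31, 104]
t=24: [31, 56, 31, 56, 31, 57]
t=25: [102, 60, 102, 60, 102, 61]
t=26: [107, 37, 106, 37, 106, 37]
t=27: [66, 28, 66, 27, 66, 28]
t=28: [54, 97, 55, 97, 54, 97]
t=29: [46, 98, 46, 97, 46, 98]
t=30: [44, 83, 43, 83, 44, 83]
t=31: [69, 80, 69, 81, 69, 80]
t=32: [75, 93, 76, 93, 75, 93]
t=33: [52, 81, 52, 81, 52, 80]
t=34: [74, 95, 75, 95, 75, 95]
t=35: [48, 82, 48, 82, 48, 81]
t=36: [72, 88, 73, 88, 72, 88]
t=37: [61, 87, 61, 88, 61, 87]
t=38: [63, 106, 64, 106, 63, 106]
t=39: [31, 100, 30, 101, 31, 100]
t=40: [37, 56, 38, 56, 37, 55]
t=41: [102, 71, 101, 71, 102, 72]
t=42: [87, 37, 87, 36, 87, 37]
t=43: [67, 61, 68, 61, 67, 61]
t=44: [109, 99, 109, 99, 109, 98]
t=45: [37, 21, 38, 21, 38, 21]
t=46: [40, 68, 41, 68, 41, 69]
t=47: [95, 77, 94, 76, 95, 77]
t=48: [78, 48, 78, 48, 78, 49]
t=49: [89, 78, 89, 78, 89, 78]
t=50: [76, 59, 76, 59, 76, 59]
t=51: [108, 83, 108, 83, 108, 83]
t=52: [66, 24, 66, 24, 66, 24]
t=53: [48, 97, 48, 97, 48, 97]
t=54: [45, 87, 45, 87, 45, 87]
t=55: [62, 82, 62, 82, 62, 82]
t=56: [73, 105, 73, 105, 73, 105]
t=57: [31, 84, 31, 84, 31, 84]
t=58: [66, 58, 66, 58, 66, 58]
t=59: [107, 101, 107, 101, 107, 101]
t=60: [34, 24, 34, 24, 34, 24]
t=61: [46, 61, 46, 61, 46, 61]
t=62: [108, 87, 108, 87, 108, 87]
t=63: [58, 24, 58, 24, 58, 24]
t=64: [48, 104, 48, 104, 48, 104]
t=65: [33, 86, 33, 86, 33, 86]
t=66: [62, 61, 62, 61, 62, 61]
t=67: [109, 108, 109, 108, 109, 108]
t=68: [21, 20, 21, 20, 21, 20]
t=69: [37, 38, 37, 38, 37, 38]
t=70: [70, 69, 70, 69, 70, 69]
t=71: [94, 93, 94, 93, 94, 93]
t=72: [49, 48, 49, 48, 49, 48]
t=73: [90, 90, 90, 90, 90, 90]
t=74: [56, 56, 56, 56, 56, 56]
t=75: [105, 105, 105, 105, 105, 105]
t=76: [28, 28, 28, 28, 28, 28]
t=77: [52, 52, 52, 52, 52, 52]
t=78: [97, 97, 97, 97, 97, 97]
t=79: [43, 43, 43, 43, 43, 43]
t=80: [80, 80, 80, 80, 80, 80]
t=81: [75, 75, 75, 75, 75, 75]
t=82: [84, 84, 84, 84, 84, 84]
t=83: [67, 67, 67, 67, 67, 67]
t=84: [99, 99, 99, 99, 99, 99]
t=85: [39, 39, 39, 39, 39, 39]
t=86: [73, 73, 73, 73, 73, 73]
t=87: [88, 88, 88, 88, 88, 88]
t=88: [60, 60, 60, 60, 60, 60]
t=89: [112, 112, 112, 112, 112, 112]
t=90: [15, 15, 15, 15, 15, 15]
t=91: [28, 28, 28, 28, 28, 28]

Answer: 15
Key observation: The state at step 76, [28, 28, 28, 28, 28, 28], reappears at step 91 — and no state repeats earlier — so the cycle the system enters has period 15.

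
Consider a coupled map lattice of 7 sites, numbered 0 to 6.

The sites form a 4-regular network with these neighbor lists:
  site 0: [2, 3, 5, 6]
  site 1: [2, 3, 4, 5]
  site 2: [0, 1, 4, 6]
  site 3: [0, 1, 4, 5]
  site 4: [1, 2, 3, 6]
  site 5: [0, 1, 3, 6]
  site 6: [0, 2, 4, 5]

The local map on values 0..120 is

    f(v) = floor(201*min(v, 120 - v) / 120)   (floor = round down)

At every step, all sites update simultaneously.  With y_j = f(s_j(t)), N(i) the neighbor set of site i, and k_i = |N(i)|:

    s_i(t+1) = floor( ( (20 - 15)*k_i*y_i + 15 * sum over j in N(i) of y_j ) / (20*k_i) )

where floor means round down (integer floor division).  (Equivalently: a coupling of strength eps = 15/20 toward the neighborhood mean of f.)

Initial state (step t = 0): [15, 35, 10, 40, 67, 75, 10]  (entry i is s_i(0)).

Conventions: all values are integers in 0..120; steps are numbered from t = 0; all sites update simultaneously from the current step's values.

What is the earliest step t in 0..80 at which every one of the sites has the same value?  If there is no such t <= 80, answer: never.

Answer: never
Key observation: The state at step 10 reappears at step 18 — the system is in a cycle of period 8 from step 10 on.  No step 0..18 is synchronized, and the cycle repeats forever, so no step up to 80 (or ever) has all sites equal.

Derivation:
t=0: [15, 35, 10, 40, 67, 75, 10]  (not all equal)
t=1: [38, 60, 39, 62, 51, 49, 42]  (not all equal)
t=2: [74, 86, 75, 86, 83, 82, 72]  (not all equal)
t=3: [70, 61, 70, 62, 65, 66, 71]  (not all equal)
t=4: [86, 92, 87, 92, 90, 90, 85]  (not all equal)
t=5: [53, 49, 53, 49, 50, 51, 54]  (not all equal)
t=6: [86, 83, 86, 83, 84, 85, 87]  (not all equal)
t=7: [57, 59, 57, 59, 58, 58, 56]  (not all equal)
t=8: [95, 97, 95, 97, 96, 96, 95]  (not all equal)
t=9: [40, 39, 40, 39, 39, 39, 40]  (not all equal)
t=10: [66, 65, 66, 65, 65, 65, 66]  (not all equal)
t=11: [90, 91, 90, 91, 91, 91, 90]  (not all equal)
t=12: [49, 48, 49, 48, 48, 48, 49]  (not all equal)
t=13: [81, 80, 81, 80, 80, 80, 81]  (not all equal)
t=14: [65, 66, 65, 66, 66, 66, 65]  (not all equal)
t=15: [91, 90, 91, 90, 90, 90, 91]  (not all equal)
t=16: [48, 49, 48, 49, 49, 49, 48]  (not all equal)
t=17: [80, 81, 80, 81, 81, 81, 80]  (not all equal)
t=18: [66, 65, 66, 65, 65, 65, 66]  (not all equal)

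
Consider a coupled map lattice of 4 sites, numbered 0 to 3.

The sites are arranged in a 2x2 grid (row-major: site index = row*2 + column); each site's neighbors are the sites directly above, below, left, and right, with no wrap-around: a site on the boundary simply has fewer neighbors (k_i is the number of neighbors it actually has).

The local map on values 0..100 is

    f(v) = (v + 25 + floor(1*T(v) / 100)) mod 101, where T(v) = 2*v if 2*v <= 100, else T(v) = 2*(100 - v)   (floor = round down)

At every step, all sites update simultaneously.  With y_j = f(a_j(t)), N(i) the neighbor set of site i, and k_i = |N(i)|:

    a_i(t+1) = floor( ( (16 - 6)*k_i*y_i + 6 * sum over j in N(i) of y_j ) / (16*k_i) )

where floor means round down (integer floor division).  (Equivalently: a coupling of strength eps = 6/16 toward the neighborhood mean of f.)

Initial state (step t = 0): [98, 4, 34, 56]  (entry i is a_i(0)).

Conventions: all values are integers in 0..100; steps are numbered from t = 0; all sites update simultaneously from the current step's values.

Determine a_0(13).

Simulating step by step:
t=0: [98, 4, 34, 56]
t=1: [30, 37, 56, 67]
t=2: [61, 66, 78, 84]
t=3: [71, 74, 18, 22]
t=4: [86, 88, 53, 56]
t=5: [23, 24, 65, 67]
t=6: [56, 56, 82, 83]
t=7: [66, 67, 20, 20]
t=8: [82, 83, 53, 53]
t=9: [19, 20, 64, 64]
t=10: [52, 53, 80, 80]
t=11: [63, 63, 17, 17]
t=12: [79, 79, 50, 50]
t=13: [16, 16, 62, 62]

Answer: a_0(13) = 16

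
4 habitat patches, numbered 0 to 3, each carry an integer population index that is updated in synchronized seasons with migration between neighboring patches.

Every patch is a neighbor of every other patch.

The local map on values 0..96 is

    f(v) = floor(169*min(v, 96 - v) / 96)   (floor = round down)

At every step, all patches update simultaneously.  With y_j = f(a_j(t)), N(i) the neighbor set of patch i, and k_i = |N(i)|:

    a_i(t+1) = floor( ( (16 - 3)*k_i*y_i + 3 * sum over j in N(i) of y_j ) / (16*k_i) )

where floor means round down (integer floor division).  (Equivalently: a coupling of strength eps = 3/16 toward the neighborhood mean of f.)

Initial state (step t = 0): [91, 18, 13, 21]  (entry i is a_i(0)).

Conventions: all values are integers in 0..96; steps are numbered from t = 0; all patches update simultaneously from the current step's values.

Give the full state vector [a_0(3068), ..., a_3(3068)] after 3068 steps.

Simulating step by step:
t=0: [91, 18, 13, 21]
t=1: [12, 29, 22, 33]
t=2: [26, 48, 39, 54]
t=3: [50, 79, 67, 71]
t=4: [72, 34, 51, 45]
t=5: [47, 60, 75, 75]
t=6: [75, 60, 40, 40]
t=7: [41, 62, 67, 67]
t=8: [68, 58, 52, 52]
t=9: [53, 66, 74, 74]
t=10: [68, 51, 41, 41]
t=11: [53, 76, 71, 71]
t=12: [68, 38, 45, 45]
t=13: [53, 66, 76, 76]
t=14: [68, 51, 38, 38]
t=15: [53, 75, 65, 65]
t=16: [69, 40, 54, 54]
t=17: [51, 68, 71, 71]
t=18: [72, 50, 46, 46]
t=19: [49, 77, 77, 77]
t=20: [72, 36, 36, 36]
t=21: [45, 61, 61, 61]
t=22: [75, 62, 62, 62]
t=23: [40, 57, 57, 57]
t=24: [69, 68, 68, 68]
t=25: [47, 48, 48, 48]
t=26: [82, 83, 83, 83]
t=27: [23, 22, 22, 22]
t=28: [39, 38, 38, 38]
t=29: [67, 66, 66, 66]
t=30: [51, 51, 51, 51]
t=31: [79, 79, 79, 79]
t=32: [29, 29, 29, 29]
t=33: [51, 51, 51, 51]

Answer: [29, 29, 29, 29]
Key observation: The state at step 30, [51, 51, 51, 51], reappears at step 33: the system is in a cycle of period 3 from step 30 on.  Therefore the state at step 3068 equals the state at step 30 + ((3068 - 30) mod 3) = 32, which is [29, 29, 29, 29].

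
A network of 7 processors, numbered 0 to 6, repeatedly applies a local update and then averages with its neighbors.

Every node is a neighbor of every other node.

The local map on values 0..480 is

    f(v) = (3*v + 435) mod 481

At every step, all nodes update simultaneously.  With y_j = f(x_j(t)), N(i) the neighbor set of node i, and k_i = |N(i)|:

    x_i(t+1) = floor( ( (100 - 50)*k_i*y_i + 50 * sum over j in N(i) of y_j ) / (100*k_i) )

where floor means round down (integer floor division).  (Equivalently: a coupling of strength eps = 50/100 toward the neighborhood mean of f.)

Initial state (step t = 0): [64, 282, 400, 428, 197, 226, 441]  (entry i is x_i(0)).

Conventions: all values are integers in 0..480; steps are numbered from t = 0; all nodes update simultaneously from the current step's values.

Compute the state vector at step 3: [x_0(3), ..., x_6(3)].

Answer: [255, 167, 284, 339, 252, 258, 165]

Derivation:
t=0: [64, 282, 400, 428, 197, 226, 441]
t=1: [182, 254, 201, 236, 148, 184, 253]
t=2: [105, 195, 128, 172, 263, 107, 193]
t=3: [255, 167, 284, 339, 252, 258, 165]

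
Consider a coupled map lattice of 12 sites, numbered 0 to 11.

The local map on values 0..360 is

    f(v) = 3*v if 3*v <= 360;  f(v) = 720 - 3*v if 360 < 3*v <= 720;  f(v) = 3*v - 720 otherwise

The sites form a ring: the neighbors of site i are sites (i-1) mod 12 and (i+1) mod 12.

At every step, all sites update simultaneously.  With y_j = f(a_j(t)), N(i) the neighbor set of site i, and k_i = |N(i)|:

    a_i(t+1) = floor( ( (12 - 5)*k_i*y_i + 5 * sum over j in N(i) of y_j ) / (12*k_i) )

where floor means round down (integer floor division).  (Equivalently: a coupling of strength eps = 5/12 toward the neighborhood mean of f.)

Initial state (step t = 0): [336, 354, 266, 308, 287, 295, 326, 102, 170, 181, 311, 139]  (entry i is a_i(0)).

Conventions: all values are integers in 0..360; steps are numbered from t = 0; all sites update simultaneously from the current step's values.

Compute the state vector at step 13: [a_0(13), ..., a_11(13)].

Answer: [230, 118, 134, 138, 283, 271, 116, 117, 216, 233, 254, 306]

Derivation:
t=0: [336, 354, 266, 308, 287, 295, 326, 102, 170, 181, 311, 139]
t=1: [302, 275, 159, 164, 159, 179, 248, 276, 223, 191, 224, 281]
t=2: [156, 150, 211, 234, 227, 162, 74, 78, 82, 106, 84, 120]
t=3: [278, 228, 110, 36, 75, 190, 227, 234, 258, 289, 288, 315]
t=4: [120, 113, 222, 178, 185, 142, 57, 29, 65, 127, 161, 185]
t=5: [315, 284, 140, 154, 196, 241, 179, 127, 202, 287, 243, 220]
t=6: [171, 186, 256, 240, 131, 67, 178, 259, 166, 107, 47, 83]
t=7: [206, 147, 61, 78, 232, 224, 162, 118, 208, 262, 201, 217]
t=8: [132, 222, 213, 179, 72, 81, 220, 275, 143, 82, 96, 85]
t=9: [253, 115, 96, 168, 214, 199, 107, 134, 242, 264, 272, 276]
t=10: [117, 269, 284, 202, 116, 154, 279, 253, 84, 63, 93, 91]
t=11: [279, 151, 118, 166, 280, 247, 130, 99, 194, 220, 259, 290]
t=12: [155, 253, 308, 228, 120, 106, 258, 270, 154, 75, 77, 123]
t=13: [230, 118, 134, 138, 283, 271, 116, 117, 216, 233, 254, 306]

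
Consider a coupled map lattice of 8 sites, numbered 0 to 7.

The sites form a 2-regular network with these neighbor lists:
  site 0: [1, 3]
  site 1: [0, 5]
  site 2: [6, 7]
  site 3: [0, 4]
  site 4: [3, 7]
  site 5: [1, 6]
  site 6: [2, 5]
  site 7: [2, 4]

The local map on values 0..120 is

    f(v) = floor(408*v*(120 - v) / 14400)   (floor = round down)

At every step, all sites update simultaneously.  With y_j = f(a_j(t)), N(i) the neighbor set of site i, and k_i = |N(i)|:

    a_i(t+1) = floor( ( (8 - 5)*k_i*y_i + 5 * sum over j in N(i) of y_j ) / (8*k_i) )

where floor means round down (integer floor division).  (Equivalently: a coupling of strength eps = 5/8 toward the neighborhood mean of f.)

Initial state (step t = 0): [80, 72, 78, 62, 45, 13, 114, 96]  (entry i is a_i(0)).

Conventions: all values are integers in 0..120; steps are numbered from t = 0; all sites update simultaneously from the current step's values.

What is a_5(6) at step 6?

Answer: a_5(6) = 98

Derivation:
t=0: [80, 72, 78, 62, 45, 13, 114, 96]
t=1: [95, 76, 60, 95, 87, 50, 48, 82]
t=2: [75, 87, 96, 71, 78, 96, 99, 90]
t=3: [91, 80, 66, 95, 88, 67, 62, 77]
t=4: [76, 88, 98, 72, 79, 97, 100, 90]
t=5: [90, 78, 64, 94, 88, 65, 59, 76]
t=6: [78, 89, 98, 74, 80, 98, 101, 91]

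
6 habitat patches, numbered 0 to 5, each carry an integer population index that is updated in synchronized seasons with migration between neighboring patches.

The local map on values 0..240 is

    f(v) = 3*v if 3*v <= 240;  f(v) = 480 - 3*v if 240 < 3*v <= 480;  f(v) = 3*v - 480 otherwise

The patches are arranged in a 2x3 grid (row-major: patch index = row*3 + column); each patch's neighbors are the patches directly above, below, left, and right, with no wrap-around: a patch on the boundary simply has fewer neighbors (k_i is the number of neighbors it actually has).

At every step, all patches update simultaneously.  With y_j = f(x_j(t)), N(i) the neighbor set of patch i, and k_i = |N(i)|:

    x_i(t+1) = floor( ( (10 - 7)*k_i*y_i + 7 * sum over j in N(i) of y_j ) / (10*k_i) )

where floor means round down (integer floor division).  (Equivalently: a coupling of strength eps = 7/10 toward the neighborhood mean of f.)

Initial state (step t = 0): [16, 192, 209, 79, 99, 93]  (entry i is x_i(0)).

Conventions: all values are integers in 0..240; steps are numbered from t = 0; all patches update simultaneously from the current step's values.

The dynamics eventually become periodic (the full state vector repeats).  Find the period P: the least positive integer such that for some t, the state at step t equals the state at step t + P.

Simulating step by step:
t=0: [16, 192, 209, 79, 99, 93]
t=1: [130, 117, 148, 151, 179, 175]
t=2: [81, 81, 71, 59, 64, 46]
t=3: [216, 220, 195, 203, 186, 183]
t=4: [158, 135, 118, 124, 111, 84]
t=5: [65, 87, 143, 85, 140, 163]
t=6: [213, 137, 95, 156, 123, 41]
t=7: [76, 129, 125, 98, 80, 144]
t=8: [166, 161, 80, 219, 148, 135]
t=9: [68, 69, 99, 72, 70, 119]
t=10: [209, 201, 170, 209, 190, 174]
t=11: [138, 99, 66, 127, 99, 54]
t=12: [118, 159, 180, 116, 158, 181]
t=13: [85, 45, 41, 85, 48, 42]
t=14: [193, 155, 128, 196, 156, 131]
t=15: [72, 52, 64, 71, 52, 63]
t=16: [193, 178, 178, 194, 177, 178]
t=17: [84, 63, 54, 83, 64, 52]
t=18: [215, 192, 169, 216, 192, 170]
t=19: [141, 96, 52, 141, 97, 52]
t=20: [104, 151, 168, 103, 151, 167]
t=21: [119, 59, 24, 119, 59, 24]
t=22: [141, 139, 108, 141, 139, 108]
t=23: [59, 83, 123, 59, 83, 123]
t=24: [195, 190, 153, 195, 190, 153]
t=25: [99, 77, 45, 99, 77, 45]
t=26: [199, 197, 168, 199, 197, 168]
t=27: [114, 92, 54, 114, 92, 54]
t=28: [161, 178, 176, 161, 178, 176]
t=29: [20, 40, 50, 20, 40, 50]
t=30: [81, 113, 139, 81, 113, 139]
t=31: [203, 145, 90, 203, 145, 90]
t=32: [99, 103, 152, 99, 103, 152]
t=33: [178, 139, 75, 178, 139, 75]
t=34: [57, 98, 168, 57, 98, 168]
t=35: [176, 144, 80, 176, 144, 80]
t=36: [48, 92, 172, 48, 92, 172]
t=37: [165, 150, 94, 165, 150, 94]
t=38: [20, 65, 139, 20, 65, 139]
t=39: [107, 132, 109, 107, 132, 109]
t=40: [132, 117, 128, 132, 117, 128]
t=41: [99, 110, 107, 99, 110, 107]
t=42: [171, 159, 155, 171, 159, 155]
t=43: [22, 12, 10, 22, 12, 10]
t=44: [55, 41, 32, 55, 41, 32]
t=45: [150, 126, 105, 150, 126, 105]
t=46: [55, 99, 142, 55, 99, 142]
t=47: [171, 148, 99, 171, 148, 99]
t=48: [34, 69, 131, 34, 69, 131]
t=49: [138, 154, 129, 138, 154, 129]
t=50: [49, 46, 66, 49, 46, 66]
t=51: [143, 154, 177, 143, 154, 177]
t=52: [39, 33, 39, 39, 33, 39]
t=53: [110, 107, 110, 110, 107, 110]
t=54: [153, 154, 153, 153, 154, 153]
t=55: [19, 19, 19, 19, 19, 19]
t=56: [57, 57, 57, 57, 57, 57]
t=57: [171, 171, 171, 171, 171, 171]
t=58: [33, 33, 33, 33, 33, 33]
t=59: [99, 99, 99, 99, 99, 99]
t=60: [183, 183, 183, 183, 183, 183]
t=61: [69, 69, 69, 69, 69, 69]
t=62: [207, 207, 207, 207, 207, 207]
t=63: [141, 141, 141, 141, 141, 141]
t=64: [57, 57, 57, 57, 57, 57]

Answer: 8
Key observation: The state at step 56, [57, 57, 57, 57, 57, 57], reappears at step 64 — and no state repeats earlier — so the cycle the system enters has period 8.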